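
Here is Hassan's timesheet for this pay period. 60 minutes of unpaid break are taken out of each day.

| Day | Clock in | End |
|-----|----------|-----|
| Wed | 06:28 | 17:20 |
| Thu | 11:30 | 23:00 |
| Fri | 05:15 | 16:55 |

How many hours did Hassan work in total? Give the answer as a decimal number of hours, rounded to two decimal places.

31.03 hours

Wed: 06:28–17:20 = 10 h 52 min; less 60 min break → 9 h 52 min
Thu: 11:30–23:00 = 11 h 30 min; less 60 min break → 10 h 30 min
Fri: 05:15–16:55 = 11 h 40 min; less 60 min break → 10 h 40 min
Total: 9 h 52 min + 10 h 30 min + 10 h 40 min = 31 h 2 min.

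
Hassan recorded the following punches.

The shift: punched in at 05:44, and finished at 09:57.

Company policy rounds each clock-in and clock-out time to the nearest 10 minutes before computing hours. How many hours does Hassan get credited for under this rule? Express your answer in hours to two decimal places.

The shift: in 05:44→05:40, out 09:57→10:00; 4 h 20 min

4.33 hours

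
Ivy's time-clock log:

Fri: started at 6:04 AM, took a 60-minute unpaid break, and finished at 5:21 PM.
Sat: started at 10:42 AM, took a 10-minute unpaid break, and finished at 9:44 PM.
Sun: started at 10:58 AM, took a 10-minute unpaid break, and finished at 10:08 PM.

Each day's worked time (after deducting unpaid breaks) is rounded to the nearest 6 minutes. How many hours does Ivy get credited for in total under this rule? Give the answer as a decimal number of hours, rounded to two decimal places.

Fri: 6:04 AM–5:21 PM = 11 h 17 min − 60 min = 10 h 17 min → rounds to 10 h 18 min
Sat: 10:42 AM–9:44 PM = 11 h 2 min − 10 min = 10 h 52 min → rounds to 10 h 54 min
Sun: 10:58 AM–10:08 PM = 11 h 10 min − 10 min = 11 h 0 min → rounds to 11 h 0 min
Total credited: 32 h 12 min.

32.20 hours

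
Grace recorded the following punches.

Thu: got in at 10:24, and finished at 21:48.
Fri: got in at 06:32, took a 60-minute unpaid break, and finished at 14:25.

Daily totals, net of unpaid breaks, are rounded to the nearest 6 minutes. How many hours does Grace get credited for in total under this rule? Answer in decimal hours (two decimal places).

Thu: 10:24–21:48 = 11 h 24 min → rounds to 11 h 24 min
Fri: 06:32–14:25 = 7 h 53 min − 60 min = 6 h 53 min → rounds to 6 h 54 min
Total credited: 18 h 18 min.

18.30 hours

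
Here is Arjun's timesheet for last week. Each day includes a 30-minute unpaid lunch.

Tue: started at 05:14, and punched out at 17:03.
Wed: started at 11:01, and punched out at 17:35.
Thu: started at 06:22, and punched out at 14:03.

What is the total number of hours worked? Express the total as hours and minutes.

Tue: 05:14–17:03 = 11 h 49 min; less 30 min break → 11 h 19 min
Wed: 11:01–17:35 = 6 h 34 min; less 30 min break → 6 h 4 min
Thu: 06:22–14:03 = 7 h 41 min; less 30 min break → 7 h 11 min
Total: 11 h 19 min + 6 h 4 min + 7 h 11 min = 24 h 34 min.

24 h 34 min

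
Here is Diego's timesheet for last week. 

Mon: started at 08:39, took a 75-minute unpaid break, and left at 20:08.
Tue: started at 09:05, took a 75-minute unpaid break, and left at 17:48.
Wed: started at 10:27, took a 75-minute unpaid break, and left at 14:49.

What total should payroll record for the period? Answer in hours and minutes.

Mon: 08:39–20:08 = 11 h 29 min; less 75 min break → 10 h 14 min
Tue: 09:05–17:48 = 8 h 43 min; less 75 min break → 7 h 28 min
Wed: 10:27–14:49 = 4 h 22 min; less 75 min break → 3 h 7 min
Total: 10 h 14 min + 7 h 28 min + 3 h 7 min = 20 h 49 min.

20 h 49 min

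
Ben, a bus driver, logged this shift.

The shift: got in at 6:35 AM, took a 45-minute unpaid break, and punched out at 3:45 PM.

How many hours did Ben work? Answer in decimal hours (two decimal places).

The shift: 6:35 AM–3:45 PM = 9 h 10 min; less 45 min break → 8 h 25 min

8.42 hours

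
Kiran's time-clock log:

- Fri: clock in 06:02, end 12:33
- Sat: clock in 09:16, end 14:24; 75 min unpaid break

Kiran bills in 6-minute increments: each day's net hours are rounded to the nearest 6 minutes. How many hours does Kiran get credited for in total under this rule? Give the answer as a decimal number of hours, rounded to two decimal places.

Fri: 06:02–12:33 = 6 h 31 min → rounds to 6 h 30 min
Sat: 09:16–14:24 = 5 h 8 min − 75 min = 3 h 53 min → rounds to 3 h 54 min
Total credited: 10 h 24 min.

10.40 hours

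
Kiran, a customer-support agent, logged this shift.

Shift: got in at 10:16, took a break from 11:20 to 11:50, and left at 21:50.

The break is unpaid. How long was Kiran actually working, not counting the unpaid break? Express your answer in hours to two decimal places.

Shift: 10:16–21:50 = 11 h 34 min; less 30 min break → 11 h 4 min

11.07 hours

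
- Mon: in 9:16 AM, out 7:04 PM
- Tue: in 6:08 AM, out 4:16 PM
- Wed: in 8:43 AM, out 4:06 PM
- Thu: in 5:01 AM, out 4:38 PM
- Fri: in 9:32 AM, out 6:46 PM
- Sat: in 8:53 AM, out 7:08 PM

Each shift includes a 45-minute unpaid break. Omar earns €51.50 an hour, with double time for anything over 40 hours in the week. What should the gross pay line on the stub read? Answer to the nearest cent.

€3493.42

Mon: 9:16 AM–7:04 PM = 9 h 48 min; less 45 min break → 9 h 3 min
Tue: 6:08 AM–4:16 PM = 10 h 8 min; less 45 min break → 9 h 23 min
Wed: 8:43 AM–4:06 PM = 7 h 23 min; less 45 min break → 6 h 38 min
Thu: 5:01 AM–4:38 PM = 11 h 37 min; less 45 min break → 10 h 52 min
Fri: 9:32 AM–6:46 PM = 9 h 14 min; less 45 min break → 8 h 29 min
Sat: 8:53 AM–7:08 PM = 10 h 15 min; less 45 min break → 9 h 30 min
Total worked: 53 h 55 min = 3235 min.
Regular 40 h 0 min = 2400 min at €51.50/h; overtime 13 h 55 min = 835 min at €103.00/h.
Pay = (2400 × €51.50 + 835 × €103.00) ÷ 60 = €3493.42.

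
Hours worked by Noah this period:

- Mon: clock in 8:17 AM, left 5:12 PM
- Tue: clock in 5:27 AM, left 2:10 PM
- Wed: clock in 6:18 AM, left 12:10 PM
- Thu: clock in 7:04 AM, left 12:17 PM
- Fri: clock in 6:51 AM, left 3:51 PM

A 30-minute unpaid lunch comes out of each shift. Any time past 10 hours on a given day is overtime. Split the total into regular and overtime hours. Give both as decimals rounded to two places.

Mon: 8:17 AM–5:12 PM = 8 h 55 min; less 30 min break → 8 h 25 min
Tue: 5:27 AM–2:10 PM = 8 h 43 min; less 30 min break → 8 h 13 min
Wed: 6:18 AM–12:10 PM = 5 h 52 min; less 30 min break → 5 h 22 min
Thu: 7:04 AM–12:17 PM = 5 h 13 min; less 30 min break → 4 h 43 min
Fri: 6:51 AM–3:51 PM = 9 h 0 min; less 30 min break → 8 h 30 min
Mon reg 8 h 25 min / OT 0 h 0 min; Tue reg 8 h 13 min / OT 0 h 0 min; Wed reg 5 h 22 min / OT 0 h 0 min; Thu reg 4 h 43 min / OT 0 h 0 min; Fri reg 8 h 30 min / OT 0 h 0 min.
Totals: regular 35 h 13 min, overtime 0 h 0 min.

Regular 35.22 hours, overtime 0.00 hours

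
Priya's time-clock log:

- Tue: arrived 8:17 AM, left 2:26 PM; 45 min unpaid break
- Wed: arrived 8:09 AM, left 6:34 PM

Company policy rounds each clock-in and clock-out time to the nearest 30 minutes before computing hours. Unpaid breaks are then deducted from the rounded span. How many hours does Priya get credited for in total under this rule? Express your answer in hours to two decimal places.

15.75 hours

Tue: in 8:17 AM→8:30 AM, out 2:26 PM→2:30 PM; 6 h 0 min − 45 min = 5 h 15 min
Wed: in 8:09 AM→8:00 AM, out 6:34 PM→6:30 PM; 10 h 30 min
Total credited: 15 h 45 min.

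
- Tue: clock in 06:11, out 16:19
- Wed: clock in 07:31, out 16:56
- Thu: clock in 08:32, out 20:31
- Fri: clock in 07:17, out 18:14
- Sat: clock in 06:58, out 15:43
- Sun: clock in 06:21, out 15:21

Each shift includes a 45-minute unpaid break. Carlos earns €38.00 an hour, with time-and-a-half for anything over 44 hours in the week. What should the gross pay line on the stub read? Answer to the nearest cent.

€2340.80

Tue: 06:11–16:19 = 10 h 8 min; less 45 min break → 9 h 23 min
Wed: 07:31–16:56 = 9 h 25 min; less 45 min break → 8 h 40 min
Thu: 08:32–20:31 = 11 h 59 min; less 45 min break → 11 h 14 min
Fri: 07:17–18:14 = 10 h 57 min; less 45 min break → 10 h 12 min
Sat: 06:58–15:43 = 8 h 45 min; less 45 min break → 8 h 0 min
Sun: 06:21–15:21 = 9 h 0 min; less 45 min break → 8 h 15 min
Total worked: 55 h 44 min = 3344 min.
Regular 44 h 0 min = 2640 min at €38.00/h; overtime 11 h 44 min = 704 min at €57.00/h.
Pay = (2640 × €38.00 + 704 × €57.00) ÷ 60 = €2340.80.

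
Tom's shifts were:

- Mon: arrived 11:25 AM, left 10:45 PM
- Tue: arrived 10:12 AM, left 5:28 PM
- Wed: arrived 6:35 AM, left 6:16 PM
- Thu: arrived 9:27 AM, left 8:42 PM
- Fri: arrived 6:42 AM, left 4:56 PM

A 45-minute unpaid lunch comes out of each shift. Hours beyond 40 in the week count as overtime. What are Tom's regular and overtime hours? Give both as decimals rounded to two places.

Mon: 11:25 AM–10:45 PM = 11 h 20 min; less 45 min break → 10 h 35 min
Tue: 10:12 AM–5:28 PM = 7 h 16 min; less 45 min break → 6 h 31 min
Wed: 6:35 AM–6:16 PM = 11 h 41 min; less 45 min break → 10 h 56 min
Thu: 9:27 AM–8:42 PM = 11 h 15 min; less 45 min break → 10 h 30 min
Fri: 6:42 AM–4:56 PM = 10 h 14 min; less 45 min break → 9 h 29 min
Total worked: 48 h 1 min = 48.02 h.
Threshold 40 h → overtime 8 h 1 min, regular 40 h 0 min.

Regular 40.00 hours, overtime 8.02 hours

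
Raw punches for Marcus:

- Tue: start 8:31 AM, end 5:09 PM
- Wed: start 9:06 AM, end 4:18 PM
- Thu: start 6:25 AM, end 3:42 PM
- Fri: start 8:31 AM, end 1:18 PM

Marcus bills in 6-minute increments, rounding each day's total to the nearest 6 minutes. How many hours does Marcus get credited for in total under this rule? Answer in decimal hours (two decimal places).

Tue: 8:31 AM–5:09 PM = 8 h 38 min → rounds to 8 h 36 min
Wed: 9:06 AM–4:18 PM = 7 h 12 min → rounds to 7 h 12 min
Thu: 6:25 AM–3:42 PM = 9 h 17 min → rounds to 9 h 18 min
Fri: 8:31 AM–1:18 PM = 4 h 47 min → rounds to 4 h 48 min
Total credited: 29 h 54 min.

29.90 hours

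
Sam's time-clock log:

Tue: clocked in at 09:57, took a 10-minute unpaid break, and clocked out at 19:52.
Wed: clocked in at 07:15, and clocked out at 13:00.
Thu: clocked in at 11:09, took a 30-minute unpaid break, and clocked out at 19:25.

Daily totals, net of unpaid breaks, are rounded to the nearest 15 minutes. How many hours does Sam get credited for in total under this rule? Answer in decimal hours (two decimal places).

23.25 hours

Tue: 09:57–19:52 = 9 h 55 min − 10 min = 9 h 45 min → rounds to 9 h 45 min
Wed: 07:15–13:00 = 5 h 45 min → rounds to 5 h 45 min
Thu: 11:09–19:25 = 8 h 16 min − 30 min = 7 h 46 min → rounds to 7 h 45 min
Total credited: 23 h 15 min.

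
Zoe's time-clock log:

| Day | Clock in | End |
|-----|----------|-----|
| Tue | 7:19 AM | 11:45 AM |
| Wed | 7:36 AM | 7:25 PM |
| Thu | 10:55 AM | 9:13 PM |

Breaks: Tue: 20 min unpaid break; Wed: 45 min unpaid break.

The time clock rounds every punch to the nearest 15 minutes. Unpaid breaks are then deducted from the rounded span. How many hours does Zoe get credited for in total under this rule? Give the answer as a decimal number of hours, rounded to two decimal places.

25.67 hours

Tue: in 7:19 AM→7:15 AM, out 11:45 AM→11:45 AM; 4 h 30 min − 20 min = 4 h 10 min
Wed: in 7:36 AM→7:30 AM, out 7:25 PM→7:30 PM; 12 h 0 min − 45 min = 11 h 15 min
Thu: in 10:55 AM→11:00 AM, out 9:13 PM→9:15 PM; 10 h 15 min
Total credited: 25 h 40 min.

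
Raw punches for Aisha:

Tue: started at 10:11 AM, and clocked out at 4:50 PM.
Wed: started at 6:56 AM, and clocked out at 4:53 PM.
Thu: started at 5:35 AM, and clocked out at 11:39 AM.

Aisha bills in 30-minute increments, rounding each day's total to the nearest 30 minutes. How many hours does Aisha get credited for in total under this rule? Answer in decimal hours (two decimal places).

22.50 hours

Tue: 10:11 AM–4:50 PM = 6 h 39 min → rounds to 6 h 30 min
Wed: 6:56 AM–4:53 PM = 9 h 57 min → rounds to 10 h 0 min
Thu: 5:35 AM–11:39 AM = 6 h 4 min → rounds to 6 h 0 min
Total credited: 22 h 30 min.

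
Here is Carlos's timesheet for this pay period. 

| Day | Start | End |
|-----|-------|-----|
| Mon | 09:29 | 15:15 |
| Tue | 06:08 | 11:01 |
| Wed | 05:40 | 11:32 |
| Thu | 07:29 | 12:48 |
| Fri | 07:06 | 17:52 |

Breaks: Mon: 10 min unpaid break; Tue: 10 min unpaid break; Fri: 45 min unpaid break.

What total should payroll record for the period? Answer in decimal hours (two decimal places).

Mon: 09:29–15:15 = 5 h 46 min; less 10 min break → 5 h 36 min
Tue: 06:08–11:01 = 4 h 53 min; less 10 min break → 4 h 43 min
Wed: 05:40–11:32 = 5 h 52 min
Thu: 07:29–12:48 = 5 h 19 min
Fri: 07:06–17:52 = 10 h 46 min; less 45 min break → 10 h 1 min
Total: 5 h 36 min + 4 h 43 min + 5 h 52 min + 5 h 19 min + 10 h 1 min = 31 h 31 min.

31.52 hours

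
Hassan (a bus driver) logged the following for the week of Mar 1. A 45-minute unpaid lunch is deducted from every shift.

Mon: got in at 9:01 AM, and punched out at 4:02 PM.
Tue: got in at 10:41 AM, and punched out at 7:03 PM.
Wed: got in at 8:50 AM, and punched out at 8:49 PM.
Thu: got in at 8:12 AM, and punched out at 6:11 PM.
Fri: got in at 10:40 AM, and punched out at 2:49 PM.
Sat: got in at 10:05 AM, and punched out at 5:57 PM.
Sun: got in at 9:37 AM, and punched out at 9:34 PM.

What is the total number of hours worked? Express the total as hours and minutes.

Mon: 9:01 AM–4:02 PM = 7 h 1 min; less 45 min break → 6 h 16 min
Tue: 10:41 AM–7:03 PM = 8 h 22 min; less 45 min break → 7 h 37 min
Wed: 8:50 AM–8:49 PM = 11 h 59 min; less 45 min break → 11 h 14 min
Thu: 8:12 AM–6:11 PM = 9 h 59 min; less 45 min break → 9 h 14 min
Fri: 10:40 AM–2:49 PM = 4 h 9 min; less 45 min break → 3 h 24 min
Sat: 10:05 AM–5:57 PM = 7 h 52 min; less 45 min break → 7 h 7 min
Sun: 9:37 AM–9:34 PM = 11 h 57 min; less 45 min break → 11 h 12 min
Total: 6 h 16 min + 7 h 37 min + 11 h 14 min + 9 h 14 min + 3 h 24 min + 7 h 7 min + 11 h 12 min = 56 h 4 min.

56 h 4 min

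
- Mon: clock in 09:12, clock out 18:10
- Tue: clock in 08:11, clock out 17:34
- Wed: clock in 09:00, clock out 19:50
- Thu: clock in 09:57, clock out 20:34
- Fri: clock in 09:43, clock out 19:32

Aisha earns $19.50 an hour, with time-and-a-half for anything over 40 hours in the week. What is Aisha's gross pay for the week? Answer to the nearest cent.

$1061.29

Mon: 09:12–18:10 = 8 h 58 min
Tue: 08:11–17:34 = 9 h 23 min
Wed: 09:00–19:50 = 10 h 50 min
Thu: 09:57–20:34 = 10 h 37 min
Fri: 09:43–19:32 = 9 h 49 min
Total worked: 49 h 37 min = 2977 min.
Regular 40 h 0 min = 2400 min at $19.50/h; overtime 9 h 37 min = 577 min at $29.25/h.
Pay = (2400 × $19.50 + 577 × $29.25) ÷ 60 = $1061.29.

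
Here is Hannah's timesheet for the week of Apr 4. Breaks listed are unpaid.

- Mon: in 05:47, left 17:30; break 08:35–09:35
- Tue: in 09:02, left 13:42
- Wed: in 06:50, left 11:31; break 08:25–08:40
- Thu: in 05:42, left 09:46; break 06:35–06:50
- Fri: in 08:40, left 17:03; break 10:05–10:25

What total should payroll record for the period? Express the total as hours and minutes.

31 h 41 min

Mon: 05:47–17:30 = 11 h 43 min; less 60 min break → 10 h 43 min
Tue: 09:02–13:42 = 4 h 40 min
Wed: 06:50–11:31 = 4 h 41 min; less 15 min break → 4 h 26 min
Thu: 05:42–09:46 = 4 h 4 min; less 15 min break → 3 h 49 min
Fri: 08:40–17:03 = 8 h 23 min; less 20 min break → 8 h 3 min
Total: 10 h 43 min + 4 h 40 min + 4 h 26 min + 3 h 49 min + 8 h 3 min = 31 h 41 min.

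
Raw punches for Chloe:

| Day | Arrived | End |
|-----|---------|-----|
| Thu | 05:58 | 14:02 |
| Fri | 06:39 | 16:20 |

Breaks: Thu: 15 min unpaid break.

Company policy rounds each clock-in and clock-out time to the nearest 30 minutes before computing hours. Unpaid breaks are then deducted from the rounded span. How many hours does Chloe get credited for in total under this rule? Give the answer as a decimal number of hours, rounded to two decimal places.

17.75 hours

Thu: in 05:58→06:00, out 14:02→14:00; 8 h 0 min − 15 min = 7 h 45 min
Fri: in 06:39→06:30, out 16:20→16:30; 10 h 0 min
Total credited: 17 h 45 min.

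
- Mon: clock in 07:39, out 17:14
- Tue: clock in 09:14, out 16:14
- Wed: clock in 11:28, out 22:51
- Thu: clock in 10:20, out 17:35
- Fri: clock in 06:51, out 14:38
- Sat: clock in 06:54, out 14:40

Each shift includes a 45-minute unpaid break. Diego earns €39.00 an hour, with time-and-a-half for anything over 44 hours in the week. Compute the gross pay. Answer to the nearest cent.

Mon: 07:39–17:14 = 9 h 35 min; less 45 min break → 8 h 50 min
Tue: 09:14–16:14 = 7 h 0 min; less 45 min break → 6 h 15 min
Wed: 11:28–22:51 = 11 h 23 min; less 45 min break → 10 h 38 min
Thu: 10:20–17:35 = 7 h 15 min; less 45 min break → 6 h 30 min
Fri: 06:51–14:38 = 7 h 47 min; less 45 min break → 7 h 2 min
Sat: 06:54–14:40 = 7 h 46 min; less 45 min break → 7 h 1 min
Total worked: 46 h 16 min = 2776 min.
Regular 44 h 0 min = 2640 min at €39.00/h; overtime 2 h 16 min = 136 min at €58.50/h.
Pay = (2640 × €39.00 + 136 × €58.50) ÷ 60 = €1848.60.

€1848.60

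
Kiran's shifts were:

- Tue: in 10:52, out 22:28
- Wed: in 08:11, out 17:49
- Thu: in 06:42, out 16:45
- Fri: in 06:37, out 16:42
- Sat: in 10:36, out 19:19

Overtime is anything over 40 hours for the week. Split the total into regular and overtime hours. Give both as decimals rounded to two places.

Regular 40.00 hours, overtime 10.08 hours

Tue: 10:52–22:28 = 11 h 36 min
Wed: 08:11–17:49 = 9 h 38 min
Thu: 06:42–16:45 = 10 h 3 min
Fri: 06:37–16:42 = 10 h 5 min
Sat: 10:36–19:19 = 8 h 43 min
Total worked: 50 h 5 min = 50.08 h.
Threshold 40 h → overtime 10 h 5 min, regular 40 h 0 min.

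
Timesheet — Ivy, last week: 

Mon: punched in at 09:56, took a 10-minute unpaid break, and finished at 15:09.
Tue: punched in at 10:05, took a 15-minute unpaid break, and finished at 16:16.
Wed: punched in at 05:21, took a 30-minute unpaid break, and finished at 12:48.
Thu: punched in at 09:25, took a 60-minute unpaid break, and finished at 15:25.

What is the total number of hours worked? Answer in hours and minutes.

Mon: 09:56–15:09 = 5 h 13 min; less 10 min break → 5 h 3 min
Tue: 10:05–16:16 = 6 h 11 min; less 15 min break → 5 h 56 min
Wed: 05:21–12:48 = 7 h 27 min; less 30 min break → 6 h 57 min
Thu: 09:25–15:25 = 6 h 0 min; less 60 min break → 5 h 0 min
Total: 5 h 3 min + 5 h 56 min + 6 h 57 min + 5 h 0 min = 22 h 56 min.

22 h 56 min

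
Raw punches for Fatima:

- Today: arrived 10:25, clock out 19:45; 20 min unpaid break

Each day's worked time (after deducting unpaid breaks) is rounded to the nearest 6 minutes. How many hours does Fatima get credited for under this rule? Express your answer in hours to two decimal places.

9.00 hours

Today: 10:25–19:45 = 9 h 20 min − 20 min = 9 h 0 min → rounds to 9 h 0 min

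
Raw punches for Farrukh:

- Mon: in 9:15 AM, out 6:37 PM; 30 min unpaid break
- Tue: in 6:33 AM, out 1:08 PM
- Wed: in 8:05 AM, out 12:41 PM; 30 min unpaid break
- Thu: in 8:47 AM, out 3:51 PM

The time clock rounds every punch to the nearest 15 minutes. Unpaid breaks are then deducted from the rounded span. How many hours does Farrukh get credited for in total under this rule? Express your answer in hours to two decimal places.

26.75 hours

Mon: in 9:15 AM→9:15 AM, out 6:37 PM→6:30 PM; 9 h 15 min − 30 min = 8 h 45 min
Tue: in 6:33 AM→6:30 AM, out 1:08 PM→1:15 PM; 6 h 45 min
Wed: in 8:05 AM→8:00 AM, out 12:41 PM→12:45 PM; 4 h 45 min − 30 min = 4 h 15 min
Thu: in 8:47 AM→8:45 AM, out 3:51 PM→3:45 PM; 7 h 0 min
Total credited: 26 h 45 min.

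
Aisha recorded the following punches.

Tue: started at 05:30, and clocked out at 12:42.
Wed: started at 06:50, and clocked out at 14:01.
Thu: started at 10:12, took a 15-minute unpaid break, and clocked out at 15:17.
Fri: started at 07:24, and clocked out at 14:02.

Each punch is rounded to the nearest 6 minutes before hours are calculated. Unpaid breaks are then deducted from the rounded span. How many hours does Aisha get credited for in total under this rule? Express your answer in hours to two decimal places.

25.85 hours

Tue: in 05:30→05:30, out 12:42→12:42; 7 h 12 min
Wed: in 06:50→06:48, out 14:01→14:00; 7 h 12 min
Thu: in 10:12→10:12, out 15:17→15:18; 5 h 6 min − 15 min = 4 h 51 min
Fri: in 07:24→07:24, out 14:02→14:00; 6 h 36 min
Total credited: 25 h 51 min.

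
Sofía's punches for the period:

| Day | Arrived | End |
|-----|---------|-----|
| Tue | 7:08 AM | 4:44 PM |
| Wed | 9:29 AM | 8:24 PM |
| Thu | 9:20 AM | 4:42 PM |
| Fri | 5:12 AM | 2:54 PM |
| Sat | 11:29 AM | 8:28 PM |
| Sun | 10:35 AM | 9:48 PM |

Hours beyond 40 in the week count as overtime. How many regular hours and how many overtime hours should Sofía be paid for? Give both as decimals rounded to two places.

Tue: 7:08 AM–4:44 PM = 9 h 36 min
Wed: 9:29 AM–8:24 PM = 10 h 55 min
Thu: 9:20 AM–4:42 PM = 7 h 22 min
Fri: 5:12 AM–2:54 PM = 9 h 42 min
Sat: 11:29 AM–8:28 PM = 8 h 59 min
Sun: 10:35 AM–9:48 PM = 11 h 13 min
Total worked: 57 h 47 min = 57.78 h.
Threshold 40 h → overtime 17 h 47 min, regular 40 h 0 min.

Regular 40.00 hours, overtime 17.78 hours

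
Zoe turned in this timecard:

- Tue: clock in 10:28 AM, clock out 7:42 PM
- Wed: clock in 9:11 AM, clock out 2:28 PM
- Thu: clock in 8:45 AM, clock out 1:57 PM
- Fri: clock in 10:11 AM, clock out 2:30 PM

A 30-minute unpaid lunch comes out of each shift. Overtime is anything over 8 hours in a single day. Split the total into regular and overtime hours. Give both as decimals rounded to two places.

Regular 21.30 hours, overtime 0.73 hours

Tue: 10:28 AM–7:42 PM = 9 h 14 min; less 30 min break → 8 h 44 min
Wed: 9:11 AM–2:28 PM = 5 h 17 min; less 30 min break → 4 h 47 min
Thu: 8:45 AM–1:57 PM = 5 h 12 min; less 30 min break → 4 h 42 min
Fri: 10:11 AM–2:30 PM = 4 h 19 min; less 30 min break → 3 h 49 min
Tue reg 8 h 0 min / OT 0 h 44 min; Wed reg 4 h 47 min / OT 0 h 0 min; Thu reg 4 h 42 min / OT 0 h 0 min; Fri reg 3 h 49 min / OT 0 h 0 min.
Totals: regular 21 h 18 min, overtime 0 h 44 min.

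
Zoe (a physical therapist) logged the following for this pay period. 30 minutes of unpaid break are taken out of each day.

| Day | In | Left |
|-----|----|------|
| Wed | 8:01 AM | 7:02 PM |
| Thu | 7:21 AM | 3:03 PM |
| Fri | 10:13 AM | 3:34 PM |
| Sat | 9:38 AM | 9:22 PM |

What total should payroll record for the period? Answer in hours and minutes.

33 h 48 min

Wed: 8:01 AM–7:02 PM = 11 h 1 min; less 30 min break → 10 h 31 min
Thu: 7:21 AM–3:03 PM = 7 h 42 min; less 30 min break → 7 h 12 min
Fri: 10:13 AM–3:34 PM = 5 h 21 min; less 30 min break → 4 h 51 min
Sat: 9:38 AM–9:22 PM = 11 h 44 min; less 30 min break → 11 h 14 min
Total: 10 h 31 min + 7 h 12 min + 4 h 51 min + 11 h 14 min = 33 h 48 min.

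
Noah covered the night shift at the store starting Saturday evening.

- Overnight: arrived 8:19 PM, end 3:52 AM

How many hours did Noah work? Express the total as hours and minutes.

Overnight: 8:19 PM → midnight = 3 h 41 min; midnight → 3:52 AM = 3 h 52 min; span 7 h 33 min

7 h 33 min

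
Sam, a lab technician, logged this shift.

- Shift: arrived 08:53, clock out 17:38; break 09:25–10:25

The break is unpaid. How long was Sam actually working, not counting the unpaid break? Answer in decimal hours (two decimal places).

Shift: 08:53–17:38 = 8 h 45 min; less 60 min break → 7 h 45 min

7.75 hours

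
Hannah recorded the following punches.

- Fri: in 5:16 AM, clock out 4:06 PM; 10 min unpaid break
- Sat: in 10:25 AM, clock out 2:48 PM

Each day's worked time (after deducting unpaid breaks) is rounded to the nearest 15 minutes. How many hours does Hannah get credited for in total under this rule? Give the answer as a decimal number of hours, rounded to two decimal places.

Fri: 5:16 AM–4:06 PM = 10 h 50 min − 10 min = 10 h 40 min → rounds to 10 h 45 min
Sat: 10:25 AM–2:48 PM = 4 h 23 min → rounds to 4 h 30 min
Total credited: 15 h 15 min.

15.25 hours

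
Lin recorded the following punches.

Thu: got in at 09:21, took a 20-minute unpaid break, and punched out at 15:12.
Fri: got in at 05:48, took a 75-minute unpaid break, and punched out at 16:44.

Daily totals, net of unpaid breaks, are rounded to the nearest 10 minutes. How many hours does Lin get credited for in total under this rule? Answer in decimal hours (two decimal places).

15.17 hours

Thu: 09:21–15:12 = 5 h 51 min − 20 min = 5 h 31 min → rounds to 5 h 30 min
Fri: 05:48–16:44 = 10 h 56 min − 75 min = 9 h 41 min → rounds to 9 h 40 min
Total credited: 15 h 10 min.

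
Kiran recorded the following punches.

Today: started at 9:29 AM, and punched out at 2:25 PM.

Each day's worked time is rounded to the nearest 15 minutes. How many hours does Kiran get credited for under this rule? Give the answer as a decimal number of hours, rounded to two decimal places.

Today: 9:29 AM–2:25 PM = 4 h 56 min → rounds to 5 h 0 min

5.00 hours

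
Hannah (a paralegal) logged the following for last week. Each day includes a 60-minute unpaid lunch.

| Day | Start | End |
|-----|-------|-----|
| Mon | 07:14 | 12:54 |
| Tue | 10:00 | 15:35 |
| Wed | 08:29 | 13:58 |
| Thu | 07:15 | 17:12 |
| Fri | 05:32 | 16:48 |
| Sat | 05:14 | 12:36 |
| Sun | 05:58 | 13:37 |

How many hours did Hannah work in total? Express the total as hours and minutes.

Mon: 07:14–12:54 = 5 h 40 min; less 60 min break → 4 h 40 min
Tue: 10:00–15:35 = 5 h 35 min; less 60 min break → 4 h 35 min
Wed: 08:29–13:58 = 5 h 29 min; less 60 min break → 4 h 29 min
Thu: 07:15–17:12 = 9 h 57 min; less 60 min break → 8 h 57 min
Fri: 05:32–16:48 = 11 h 16 min; less 60 min break → 10 h 16 min
Sat: 05:14–12:36 = 7 h 22 min; less 60 min break → 6 h 22 min
Sun: 05:58–13:37 = 7 h 39 min; less 60 min break → 6 h 39 min
Total: 4 h 40 min + 4 h 35 min + 4 h 29 min + 8 h 57 min + 10 h 16 min + 6 h 22 min + 6 h 39 min = 45 h 58 min.

45 h 58 min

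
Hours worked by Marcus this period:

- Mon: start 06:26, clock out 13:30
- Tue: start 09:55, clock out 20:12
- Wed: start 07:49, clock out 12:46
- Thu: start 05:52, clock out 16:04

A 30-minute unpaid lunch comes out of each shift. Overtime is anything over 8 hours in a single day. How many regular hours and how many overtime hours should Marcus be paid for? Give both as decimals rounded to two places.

Mon: 06:26–13:30 = 7 h 4 min; less 30 min break → 6 h 34 min
Tue: 09:55–20:12 = 10 h 17 min; less 30 min break → 9 h 47 min
Wed: 07:49–12:46 = 4 h 57 min; less 30 min break → 4 h 27 min
Thu: 05:52–16:04 = 10 h 12 min; less 30 min break → 9 h 42 min
Mon reg 6 h 34 min / OT 0 h 0 min; Tue reg 8 h 0 min / OT 1 h 47 min; Wed reg 4 h 27 min / OT 0 h 0 min; Thu reg 8 h 0 min / OT 1 h 42 min.
Totals: regular 27 h 1 min, overtime 3 h 29 min.

Regular 27.02 hours, overtime 3.48 hours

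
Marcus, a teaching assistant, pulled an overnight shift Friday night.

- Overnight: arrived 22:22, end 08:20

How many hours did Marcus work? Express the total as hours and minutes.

9 h 58 min

Overnight: 22:22 → midnight = 1 h 38 min; midnight → 08:20 = 8 h 20 min; span 9 h 58 min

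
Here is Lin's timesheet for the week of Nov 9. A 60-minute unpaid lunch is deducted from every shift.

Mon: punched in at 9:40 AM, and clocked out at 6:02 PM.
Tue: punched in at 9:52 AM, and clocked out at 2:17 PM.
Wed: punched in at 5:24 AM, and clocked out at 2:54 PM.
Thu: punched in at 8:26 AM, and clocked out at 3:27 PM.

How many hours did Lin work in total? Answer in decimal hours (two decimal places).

25.30 hours

Mon: 9:40 AM–6:02 PM = 8 h 22 min; less 60 min break → 7 h 22 min
Tue: 9:52 AM–2:17 PM = 4 h 25 min; less 60 min break → 3 h 25 min
Wed: 5:24 AM–2:54 PM = 9 h 30 min; less 60 min break → 8 h 30 min
Thu: 8:26 AM–3:27 PM = 7 h 1 min; less 60 min break → 6 h 1 min
Total: 7 h 22 min + 3 h 25 min + 8 h 30 min + 6 h 1 min = 25 h 18 min.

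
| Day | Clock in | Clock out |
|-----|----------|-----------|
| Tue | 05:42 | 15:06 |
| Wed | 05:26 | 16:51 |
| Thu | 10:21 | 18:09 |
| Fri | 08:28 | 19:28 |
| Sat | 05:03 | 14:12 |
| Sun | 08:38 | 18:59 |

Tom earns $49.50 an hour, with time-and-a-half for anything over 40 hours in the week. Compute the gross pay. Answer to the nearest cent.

Tue: 05:42–15:06 = 9 h 24 min
Wed: 05:26–16:51 = 11 h 25 min
Thu: 10:21–18:09 = 7 h 48 min
Fri: 08:28–19:28 = 11 h 0 min
Sat: 05:03–14:12 = 9 h 9 min
Sun: 08:38–18:59 = 10 h 21 min
Total worked: 59 h 7 min = 3547 min.
Regular 40 h 0 min = 2400 min at $49.50/h; overtime 19 h 7 min = 1147 min at $74.25/h.
Pay = (2400 × $49.50 + 1147 × $74.25) ÷ 60 = $3399.41.

$3399.41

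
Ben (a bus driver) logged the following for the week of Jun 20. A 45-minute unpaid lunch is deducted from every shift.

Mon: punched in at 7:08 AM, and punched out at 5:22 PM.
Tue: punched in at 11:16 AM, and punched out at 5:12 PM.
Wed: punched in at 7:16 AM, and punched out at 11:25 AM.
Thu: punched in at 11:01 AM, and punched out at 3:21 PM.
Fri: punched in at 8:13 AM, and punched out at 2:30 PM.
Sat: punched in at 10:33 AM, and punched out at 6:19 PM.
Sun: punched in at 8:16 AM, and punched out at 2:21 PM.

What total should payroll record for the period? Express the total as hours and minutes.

39 h 32 min

Mon: 7:08 AM–5:22 PM = 10 h 14 min; less 45 min break → 9 h 29 min
Tue: 11:16 AM–5:12 PM = 5 h 56 min; less 45 min break → 5 h 11 min
Wed: 7:16 AM–11:25 AM = 4 h 9 min; less 45 min break → 3 h 24 min
Thu: 11:01 AM–3:21 PM = 4 h 20 min; less 45 min break → 3 h 35 min
Fri: 8:13 AM–2:30 PM = 6 h 17 min; less 45 min break → 5 h 32 min
Sat: 10:33 AM–6:19 PM = 7 h 46 min; less 45 min break → 7 h 1 min
Sun: 8:16 AM–2:21 PM = 6 h 5 min; less 45 min break → 5 h 20 min
Total: 9 h 29 min + 5 h 11 min + 3 h 24 min + 3 h 35 min + 5 h 32 min + 7 h 1 min + 5 h 20 min = 39 h 32 min.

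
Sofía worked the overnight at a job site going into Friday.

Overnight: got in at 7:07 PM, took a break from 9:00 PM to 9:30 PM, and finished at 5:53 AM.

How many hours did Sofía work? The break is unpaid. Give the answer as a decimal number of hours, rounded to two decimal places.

Overnight: 7:07 PM → midnight = 4 h 53 min; midnight → 5:53 AM = 5 h 53 min; span 10 h 46 min; less 30 min break → 10 h 16 min

10.27 hours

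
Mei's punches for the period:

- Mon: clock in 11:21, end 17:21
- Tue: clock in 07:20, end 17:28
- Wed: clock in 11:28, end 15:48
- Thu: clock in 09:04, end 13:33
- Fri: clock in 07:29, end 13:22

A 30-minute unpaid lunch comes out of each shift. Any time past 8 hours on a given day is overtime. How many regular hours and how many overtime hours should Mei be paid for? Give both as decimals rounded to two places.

Regular 26.70 hours, overtime 1.63 hours

Mon: 11:21–17:21 = 6 h 0 min; less 30 min break → 5 h 30 min
Tue: 07:20–17:28 = 10 h 8 min; less 30 min break → 9 h 38 min
Wed: 11:28–15:48 = 4 h 20 min; less 30 min break → 3 h 50 min
Thu: 09:04–13:33 = 4 h 29 min; less 30 min break → 3 h 59 min
Fri: 07:29–13:22 = 5 h 53 min; less 30 min break → 5 h 23 min
Mon reg 5 h 30 min / OT 0 h 0 min; Tue reg 8 h 0 min / OT 1 h 38 min; Wed reg 3 h 50 min / OT 0 h 0 min; Thu reg 3 h 59 min / OT 0 h 0 min; Fri reg 5 h 23 min / OT 0 h 0 min.
Totals: regular 26 h 42 min, overtime 1 h 38 min.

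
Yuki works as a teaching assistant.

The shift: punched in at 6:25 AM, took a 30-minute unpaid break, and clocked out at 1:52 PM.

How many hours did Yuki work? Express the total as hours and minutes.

6 h 57 min

The shift: 6:25 AM–1:52 PM = 7 h 27 min; less 30 min break → 6 h 57 min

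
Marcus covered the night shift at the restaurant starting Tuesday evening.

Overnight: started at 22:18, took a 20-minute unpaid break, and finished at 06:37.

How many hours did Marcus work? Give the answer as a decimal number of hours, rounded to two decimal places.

Overnight: 22:18 → midnight = 1 h 42 min; midnight → 06:37 = 6 h 37 min; span 8 h 19 min; less 20 min break → 7 h 59 min

7.98 hours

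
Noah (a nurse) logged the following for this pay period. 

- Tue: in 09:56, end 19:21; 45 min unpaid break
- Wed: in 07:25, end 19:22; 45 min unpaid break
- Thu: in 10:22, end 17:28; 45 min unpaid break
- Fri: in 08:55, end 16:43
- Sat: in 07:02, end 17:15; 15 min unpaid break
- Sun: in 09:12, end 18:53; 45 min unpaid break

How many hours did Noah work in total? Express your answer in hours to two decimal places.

52.92 hours

Tue: 09:56–19:21 = 9 h 25 min; less 45 min break → 8 h 40 min
Wed: 07:25–19:22 = 11 h 57 min; less 45 min break → 11 h 12 min
Thu: 10:22–17:28 = 7 h 6 min; less 45 min break → 6 h 21 min
Fri: 08:55–16:43 = 7 h 48 min
Sat: 07:02–17:15 = 10 h 13 min; less 15 min break → 9 h 58 min
Sun: 09:12–18:53 = 9 h 41 min; less 45 min break → 8 h 56 min
Total: 8 h 40 min + 11 h 12 min + 6 h 21 min + 7 h 48 min + 9 h 58 min + 8 h 56 min = 52 h 55 min.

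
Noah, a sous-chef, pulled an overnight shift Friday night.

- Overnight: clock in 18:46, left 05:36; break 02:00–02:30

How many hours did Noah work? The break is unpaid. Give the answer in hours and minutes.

Overnight: 18:46 → midnight = 5 h 14 min; midnight → 05:36 = 5 h 36 min; span 10 h 50 min; less 30 min break → 10 h 20 min

10 h 20 min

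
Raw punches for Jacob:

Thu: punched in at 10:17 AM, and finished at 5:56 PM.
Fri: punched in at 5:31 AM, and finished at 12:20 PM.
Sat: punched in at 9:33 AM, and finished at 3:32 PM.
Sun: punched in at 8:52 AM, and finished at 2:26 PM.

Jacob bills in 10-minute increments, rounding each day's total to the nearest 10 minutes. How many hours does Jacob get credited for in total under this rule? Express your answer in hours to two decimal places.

26.00 hours

Thu: 10:17 AM–5:56 PM = 7 h 39 min → rounds to 7 h 40 min
Fri: 5:31 AM–12:20 PM = 6 h 49 min → rounds to 6 h 50 min
Sat: 9:33 AM–3:32 PM = 5 h 59 min → rounds to 6 h 0 min
Sun: 8:52 AM–2:26 PM = 5 h 34 min → rounds to 5 h 30 min
Total credited: 26 h 0 min.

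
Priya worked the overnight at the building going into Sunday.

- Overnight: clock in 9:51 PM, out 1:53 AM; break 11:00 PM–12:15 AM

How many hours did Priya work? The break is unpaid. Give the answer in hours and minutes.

Overnight: 9:51 PM → midnight = 2 h 9 min; midnight → 1:53 AM = 1 h 53 min; span 4 h 2 min; less 75 min break → 2 h 47 min

2 h 47 min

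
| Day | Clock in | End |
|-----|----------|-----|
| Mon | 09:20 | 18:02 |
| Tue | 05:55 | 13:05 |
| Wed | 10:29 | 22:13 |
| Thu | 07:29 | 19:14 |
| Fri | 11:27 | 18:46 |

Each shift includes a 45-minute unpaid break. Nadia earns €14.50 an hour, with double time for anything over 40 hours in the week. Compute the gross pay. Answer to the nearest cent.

€664.58

Mon: 09:20–18:02 = 8 h 42 min; less 45 min break → 7 h 57 min
Tue: 05:55–13:05 = 7 h 10 min; less 45 min break → 6 h 25 min
Wed: 10:29–22:13 = 11 h 44 min; less 45 min break → 10 h 59 min
Thu: 07:29–19:14 = 11 h 45 min; less 45 min break → 11 h 0 min
Fri: 11:27–18:46 = 7 h 19 min; less 45 min break → 6 h 34 min
Total worked: 42 h 55 min = 2575 min.
Regular 40 h 0 min = 2400 min at €14.50/h; overtime 2 h 55 min = 175 min at €29.00/h.
Pay = (2400 × €14.50 + 175 × €29.00) ÷ 60 = €664.58.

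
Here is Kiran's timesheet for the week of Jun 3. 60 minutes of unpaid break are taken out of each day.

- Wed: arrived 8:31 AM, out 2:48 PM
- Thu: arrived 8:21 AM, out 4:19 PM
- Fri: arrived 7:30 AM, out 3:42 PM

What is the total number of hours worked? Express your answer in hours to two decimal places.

Wed: 8:31 AM–2:48 PM = 6 h 17 min; less 60 min break → 5 h 17 min
Thu: 8:21 AM–4:19 PM = 7 h 58 min; less 60 min break → 6 h 58 min
Fri: 7:30 AM–3:42 PM = 8 h 12 min; less 60 min break → 7 h 12 min
Total: 5 h 17 min + 6 h 58 min + 7 h 12 min = 19 h 27 min.

19.45 hours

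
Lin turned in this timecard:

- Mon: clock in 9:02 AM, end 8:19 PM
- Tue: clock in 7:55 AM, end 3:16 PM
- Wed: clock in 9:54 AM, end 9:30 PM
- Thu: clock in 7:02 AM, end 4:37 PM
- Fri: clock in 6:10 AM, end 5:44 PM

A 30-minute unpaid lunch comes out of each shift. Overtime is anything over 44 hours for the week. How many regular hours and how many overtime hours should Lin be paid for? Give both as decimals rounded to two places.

Regular 44.00 hours, overtime 4.88 hours

Mon: 9:02 AM–8:19 PM = 11 h 17 min; less 30 min break → 10 h 47 min
Tue: 7:55 AM–3:16 PM = 7 h 21 min; less 30 min break → 6 h 51 min
Wed: 9:54 AM–9:30 PM = 11 h 36 min; less 30 min break → 11 h 6 min
Thu: 7:02 AM–4:37 PM = 9 h 35 min; less 30 min break → 9 h 5 min
Fri: 6:10 AM–5:44 PM = 11 h 34 min; less 30 min break → 11 h 4 min
Total worked: 48 h 53 min = 48.88 h.
Threshold 44 h → overtime 4 h 53 min, regular 44 h 0 min.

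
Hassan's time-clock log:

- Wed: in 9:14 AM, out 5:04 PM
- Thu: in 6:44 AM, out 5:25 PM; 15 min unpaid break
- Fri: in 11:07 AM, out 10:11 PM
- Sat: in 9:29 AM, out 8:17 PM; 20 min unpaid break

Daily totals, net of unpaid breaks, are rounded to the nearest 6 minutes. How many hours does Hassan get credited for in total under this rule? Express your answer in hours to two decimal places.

Wed: 9:14 AM–5:04 PM = 7 h 50 min → rounds to 7 h 48 min
Thu: 6:44 AM–5:25 PM = 10 h 41 min − 15 min = 10 h 26 min → rounds to 10 h 24 min
Fri: 11:07 AM–10:11 PM = 11 h 4 min → rounds to 11 h 6 min
Sat: 9:29 AM–8:17 PM = 10 h 48 min − 20 min = 10 h 28 min → rounds to 10 h 30 min
Total credited: 39 h 48 min.

39.80 hours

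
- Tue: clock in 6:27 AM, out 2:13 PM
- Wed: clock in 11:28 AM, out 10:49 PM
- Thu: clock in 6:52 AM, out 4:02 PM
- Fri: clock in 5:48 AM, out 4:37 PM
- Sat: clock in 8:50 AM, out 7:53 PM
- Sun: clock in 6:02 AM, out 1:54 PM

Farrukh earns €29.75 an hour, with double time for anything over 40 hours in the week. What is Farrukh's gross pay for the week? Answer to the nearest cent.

€2261.99

Tue: 6:27 AM–2:13 PM = 7 h 46 min
Wed: 11:28 AM–10:49 PM = 11 h 21 min
Thu: 6:52 AM–4:02 PM = 9 h 10 min
Fri: 5:48 AM–4:37 PM = 10 h 49 min
Sat: 8:50 AM–7:53 PM = 11 h 3 min
Sun: 6:02 AM–1:54 PM = 7 h 52 min
Total worked: 58 h 1 min = 3481 min.
Regular 40 h 0 min = 2400 min at €29.75/h; overtime 18 h 1 min = 1081 min at €59.50/h.
Pay = (2400 × €29.75 + 1081 × €59.50) ÷ 60 = €2261.99.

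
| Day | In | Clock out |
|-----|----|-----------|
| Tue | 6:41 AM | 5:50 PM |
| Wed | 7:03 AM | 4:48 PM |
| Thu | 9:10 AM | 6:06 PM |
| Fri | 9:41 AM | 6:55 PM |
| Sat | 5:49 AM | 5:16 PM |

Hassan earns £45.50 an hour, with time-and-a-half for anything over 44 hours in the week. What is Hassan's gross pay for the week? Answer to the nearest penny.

Tue: 6:41 AM–5:50 PM = 11 h 9 min
Wed: 7:03 AM–4:48 PM = 9 h 45 min
Thu: 9:10 AM–6:06 PM = 8 h 56 min
Fri: 9:41 AM–6:55 PM = 9 h 14 min
Sat: 5:49 AM–5:16 PM = 11 h 27 min
Total worked: 50 h 31 min = 3031 min.
Regular 44 h 0 min = 2640 min at £45.50/h; overtime 6 h 31 min = 391 min at £68.25/h.
Pay = (2640 × £45.50 + 391 × £68.25) ÷ 60 = £2446.76.

£2446.76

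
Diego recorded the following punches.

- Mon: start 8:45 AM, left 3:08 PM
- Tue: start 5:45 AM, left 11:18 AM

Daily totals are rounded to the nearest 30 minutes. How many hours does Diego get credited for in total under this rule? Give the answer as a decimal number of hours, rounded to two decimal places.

Mon: 8:45 AM–3:08 PM = 6 h 23 min → rounds to 6 h 30 min
Tue: 5:45 AM–11:18 AM = 5 h 33 min → rounds to 5 h 30 min
Total credited: 12 h 0 min.

12.00 hours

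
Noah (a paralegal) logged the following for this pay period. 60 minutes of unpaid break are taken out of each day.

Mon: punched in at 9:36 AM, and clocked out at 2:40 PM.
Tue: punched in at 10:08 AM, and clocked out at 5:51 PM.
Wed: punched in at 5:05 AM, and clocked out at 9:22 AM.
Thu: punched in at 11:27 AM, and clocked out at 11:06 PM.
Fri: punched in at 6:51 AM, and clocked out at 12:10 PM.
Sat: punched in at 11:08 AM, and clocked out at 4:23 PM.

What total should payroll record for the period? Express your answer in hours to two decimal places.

Mon: 9:36 AM–2:40 PM = 5 h 4 min; less 60 min break → 4 h 4 min
Tue: 10:08 AM–5:51 PM = 7 h 43 min; less 60 min break → 6 h 43 min
Wed: 5:05 AM–9:22 AM = 4 h 17 min; less 60 min break → 3 h 17 min
Thu: 11:27 AM–11:06 PM = 11 h 39 min; less 60 min break → 10 h 39 min
Fri: 6:51 AM–12:10 PM = 5 h 19 min; less 60 min break → 4 h 19 min
Sat: 11:08 AM–4:23 PM = 5 h 15 min; less 60 min break → 4 h 15 min
Total: 4 h 4 min + 6 h 43 min + 3 h 17 min + 10 h 39 min + 4 h 19 min + 4 h 15 min = 33 h 17 min.

33.28 hours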